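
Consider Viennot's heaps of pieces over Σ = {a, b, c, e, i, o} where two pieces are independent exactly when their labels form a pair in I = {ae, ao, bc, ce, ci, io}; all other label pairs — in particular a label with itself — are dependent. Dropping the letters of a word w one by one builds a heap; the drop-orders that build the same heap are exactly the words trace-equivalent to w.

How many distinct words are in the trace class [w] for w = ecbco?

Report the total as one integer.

6

drop 0:e onto floor
drop 1:c onto floor
drop 2:b onto {0:e}
drop 3:c onto {1:c}
drop 4:o onto {2:b, 3:c}
ground layer = {0:e, 1:c}
drop-orders for the pieces not yet dropped (sum over which currently-grounded one goes next):
  1 to go: {4} 1
  2 to go: {2,4} 1  {3,4} 1
  3 to go: {0,2,4} 1  {1,3,4} 1  {2,3,4} 2
  if 0:e drops first: 3 orders
  if 1:c drops first: 3 orders
heap linearizations: 6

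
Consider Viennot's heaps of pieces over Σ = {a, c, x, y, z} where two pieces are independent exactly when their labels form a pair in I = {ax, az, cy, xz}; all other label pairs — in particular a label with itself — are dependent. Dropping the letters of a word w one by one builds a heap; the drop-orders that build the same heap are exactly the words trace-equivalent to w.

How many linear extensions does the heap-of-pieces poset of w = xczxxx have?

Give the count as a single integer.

#0=x has no predecessor
#1=c depends on [0:x]
#2=z depends on [1:c]
#3=x depends on [1:c]
#4=x depends on [3:x]
#5=x depends on [4:x]
sources: [0:x]
N(rest) = Σ N(rest − s) over sources s of rest; N(one piece) = 1:
  size 1 → [2]=1  [5]=1
  size 2 → [2,5]=2  [4,5]=1
  size 3 → [2,4,5]=3  [3,4,5]=1
  size 4 → [2,3,4,5]=4
  first=0(x) contributes 4

4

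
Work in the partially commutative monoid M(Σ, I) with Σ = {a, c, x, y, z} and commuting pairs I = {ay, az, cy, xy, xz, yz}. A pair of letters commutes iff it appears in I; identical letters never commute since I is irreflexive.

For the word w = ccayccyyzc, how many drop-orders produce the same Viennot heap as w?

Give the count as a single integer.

120

0(c) covers ∅
1(c) covers 0:c
2(a) covers 1:c
3(y) covers ∅
4(c) covers 2:a
5(c) covers 4:c
6(y) covers 3:y
7(y) covers 6:y
8(z) covers 5:c
9(c) covers 8:z
floor of heap: 0:c, 3:y
completions by unplaced set U, small U first (add the entries for U minus each lowest piece of U):
  |U|=1: {7}:1  {9}:1
  |U|=2: {6,7}:1  {7,9}:2  {8,9}:1
  |U|=3: {3,6,7}:1  {5,8,9}:1  {6,7,9}:3  {7,8,9}:3
  |U|=4: {3,6,7,9}:4  {4,5,8,9}:1  {5,7,8,9}:4  {6,7,8,9}:6
  |U|=5: {2,4,5,8,9}:1  {3,6,7,8,9}:10  {4,5,7,8,9}:5  {5,6,7,8,9}:10
  |U|=6: {1,2,4,5,8,9}:1  {2,4,5,7,8,9}:6  {3,5,6,7,8,9}:20  {4,5,6,7,8,9}:15
  |U|=7: {0,1,2,4,5,8,9}:1  {1,2,4,5,7,8,9}:7  {2,4,5,6,7,8,9}:21  {3,4,5,6,7,8,9}:35
  |U|=8: {0,1,2,4,5,7,8,9}:8  {1,2,4,5,6,7,8,9}:28  {2,3,4,5,6,7,8,9}:56
  start at 0(c): 84
  start at 3(y): 36
sum over floor = 120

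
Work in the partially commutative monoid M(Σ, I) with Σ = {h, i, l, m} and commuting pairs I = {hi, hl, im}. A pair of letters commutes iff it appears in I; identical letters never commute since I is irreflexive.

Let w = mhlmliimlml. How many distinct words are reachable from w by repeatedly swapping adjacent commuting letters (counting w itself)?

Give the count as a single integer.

6

drop 0:m onto floor
drop 1:h onto {0:m}
drop 2:l onto {0:m}
drop 3:m onto {1:h, 2:l}
drop 4:l onto {3:m}
drop 5:i onto {4:l}
drop 6:i onto {5:i}
drop 7:m onto {4:l}
drop 8:l onto {6:i, 7:m}
drop 9:m onto {8:l}
drop 10:l onto {9:m}
ground layer = {0:m}
drop-orders for the pieces not yet dropped (sum over which currently-grounded one goes next):
  1 to go: {10} 1
  2 to go: {9,10} 1
  3 to go: {8,9,10} 1
  4 to go: {6,8,9,10} 1  {7,8,9,10} 1
  5 to go: {5,6,8,9,10} 1  {6,7,8,9,10} 2
  6 to go: {5,6,7,8,9,10} 3
  7 to go: {4,5,6,7,8,9,10} 3
  8 to go: {3,4,5,6,7,8,9,10} 3
  9 to go: {1,3,4,5,6,7,8,9,10} 3  {2,3,4,5,6,7,8,9,10} 3
  if 0:m drops first: 6 orders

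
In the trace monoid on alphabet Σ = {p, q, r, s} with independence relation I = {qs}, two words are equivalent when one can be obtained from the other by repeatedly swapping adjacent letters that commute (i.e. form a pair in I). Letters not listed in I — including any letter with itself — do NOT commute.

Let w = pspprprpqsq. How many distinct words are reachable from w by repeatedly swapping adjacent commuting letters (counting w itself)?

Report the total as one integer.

3

piece 0:p — minimal
piece 1:s rests on {0:p}
piece 2:p rests on {1:s}
piece 3:p rests on {2:p}
piece 4:r rests on {3:p}
piece 5:p rests on {4:r}
piece 6:r rests on {5:p}
piece 7:p rests on {6:r}
piece 8:q rests on {7:p}
piece 9:s rests on {7:p}
piece 10:q rests on {8:q}
minimal pieces: {0:p}
ways to finish when only these pieces remain (= sum over removing one remaining piece with nothing left below it):
  1 left: {9}→1  {10}→1
  2 left: {8,10}→1  {9,10}→2
  3 left: {8,9,10}→3
  4 left: {7,8,9,10}→3
  5 left: {6,7,8,9,10}→3
  6 left: {5,6,7,8,9,10}→3
  7 left: {4,5,6,7,8,9,10}→3
  8 left: {3,4,5,6,7,8,9,10}→3
  9 left: {2,3,4,5,6,7,8,9,10}→3
  placing 0:p first → 3 extensions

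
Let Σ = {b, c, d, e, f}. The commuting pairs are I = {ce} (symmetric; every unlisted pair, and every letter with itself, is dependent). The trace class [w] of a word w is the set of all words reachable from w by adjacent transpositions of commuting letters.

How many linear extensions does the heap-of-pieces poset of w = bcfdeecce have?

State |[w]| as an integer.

0(b) covers ∅
1(c) covers 0:b
2(f) covers 1:c
3(d) covers 2:f
4(e) covers 3:d
5(e) covers 4:e
6(c) covers 3:d
7(c) covers 6:c
8(e) covers 5:e
floor of heap: 0:b
completions by unplaced set U, small U first (add the entries for U minus each lowest piece of U):
  |U|=1: {7}:1  {8}:1
  |U|=2: {5,8}:1  {6,7}:1  {7,8}:2
  |U|=3: {4,5,8}:1  {5,7,8}:3  {6,7,8}:3
  |U|=4: {4,5,7,8}:4  {5,6,7,8}:6
  |U|=5: {4,5,6,7,8}:10
  |U|=6: {3,4,5,6,7,8}:10
  |U|=7: {2,3,4,5,6,7,8}:10
  start at 0(b): 10

10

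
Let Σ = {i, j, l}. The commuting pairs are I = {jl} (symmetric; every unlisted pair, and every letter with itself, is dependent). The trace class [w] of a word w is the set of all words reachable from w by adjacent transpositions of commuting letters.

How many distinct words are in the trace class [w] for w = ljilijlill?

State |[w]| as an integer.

0(l) covers ∅
1(j) covers ∅
2(i) covers 0:l, 1:j
3(l) covers 2:i
4(i) covers 3:l
5(j) covers 4:i
6(l) covers 4:i
7(i) covers 5:j, 6:l
8(l) covers 7:i
9(l) covers 8:l
floor of heap: 0:l, 1:j
completions by unplaced set U, small U first (add the entries for U minus each lowest piece of U):
  |U|=1: {9}:1
  |U|=2: {8,9}:1
  |U|=3: {7,8,9}:1
  |U|=4: {5,7,8,9}:1  {6,7,8,9}:1
  |U|=5: {5,6,7,8,9}:2
  |U|=6: {4,5,6,7,8,9}:2
  |U|=7: {3,4,5,6,7,8,9}:2
  |U|=8: {2,3,4,5,6,7,8,9}:2
  start at 0(l): 2
  start at 1(j): 2
sum over floor = 4

4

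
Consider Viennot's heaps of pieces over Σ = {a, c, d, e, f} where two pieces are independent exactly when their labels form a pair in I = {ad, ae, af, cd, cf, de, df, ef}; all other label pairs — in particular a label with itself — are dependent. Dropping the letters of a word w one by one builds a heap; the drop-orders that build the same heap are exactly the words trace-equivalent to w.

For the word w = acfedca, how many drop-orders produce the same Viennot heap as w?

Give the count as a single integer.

drop 0:a onto floor
drop 1:c onto {0:a}
drop 2:f onto floor
drop 3:e onto {1:c}
drop 4:d onto floor
drop 5:c onto {3:e}
drop 6:a onto {5:c}
ground layer = {0:a, 2:f, 4:d}
drop-orders for the pieces not yet dropped (sum over which currently-grounded one goes next):
  1 to go: {2} 1  {4} 1  {6} 1
  2 to go: {2,4} 2  {2,6} 2  {4,6} 2  {5,6} 1
  3 to go: {2,4,6} 6  {2,5,6} 3  {3,5,6} 1  {4,5,6} 3
  4 to go: {1,3,5,6} 1  {2,3,5,6} 4  {2,4,5,6} 12  {3,4,5,6} 4
  5 to go: {0,1,3,5,6} 1  {1,2,3,5,6} 5  {1,3,4,5,6} 5  {2,3,4,5,6} 20
  if 0:a drops first: 30 orders
  if 2:f drops first: 6 orders
  if 4:d drops first: 6 orders
heap linearizations: 42

42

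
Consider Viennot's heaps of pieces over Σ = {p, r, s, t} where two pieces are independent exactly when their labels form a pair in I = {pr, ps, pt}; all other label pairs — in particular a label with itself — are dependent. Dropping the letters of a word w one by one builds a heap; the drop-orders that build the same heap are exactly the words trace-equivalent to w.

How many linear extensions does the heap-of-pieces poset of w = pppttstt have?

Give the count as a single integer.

56

piece 0:p — minimal
piece 1:p rests on {0:p}
piece 2:p rests on {1:p}
piece 3:t — minimal
piece 4:t rests on {3:t}
piece 5:s rests on {4:t}
piece 6:t rests on {5:s}
piece 7:t rests on {6:t}
minimal pieces: {0:p, 3:t}
ways to finish when only these pieces remain (= sum over removing one remaining piece with nothing left below it):
  1 left: {2}→1  {7}→1
  2 left: {1,2}→1  {2,7}→2  {6,7}→1
  3 left: {0,1,2}→1  {1,2,7}→3  {2,6,7}→3  {5,6,7}→1
  4 left: {0,1,2,7}→4  {1,2,6,7}→6  {2,5,6,7}→4  {4,5,6,7}→1
  5 left: {0,1,2,6,7}→10  {1,2,5,6,7}→10  {2,4,5,6,7}→5  {3,4,5,6,7}→1
  6 left: {0,1,2,5,6,7}→20  {1,2,4,5,6,7}→15  {2,3,4,5,6,7}→6
  placing 0:p first → 21 extensions
  placing 3:t first → 35 extensions
total linear extensions = 56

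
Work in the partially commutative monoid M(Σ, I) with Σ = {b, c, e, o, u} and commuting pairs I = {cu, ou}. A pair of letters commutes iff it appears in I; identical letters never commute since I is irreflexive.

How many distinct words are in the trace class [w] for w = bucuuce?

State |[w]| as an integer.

0(b) covers ∅
1(u) covers 0:b
2(c) covers 0:b
3(u) covers 1:u
4(u) covers 3:u
5(c) covers 2:c
6(e) covers 4:u, 5:c
floor of heap: 0:b
completions by unplaced set U, small U first (add the entries for U minus each lowest piece of U):
  |U|=1: {6}:1
  |U|=2: {4,6}:1  {5,6}:1
  |U|=3: {2,5,6}:1  {3,4,6}:1  {4,5,6}:2
  |U|=4: {1,3,4,6}:1  {2,4,5,6}:3  {3,4,5,6}:3
  |U|=5: {1,3,4,5,6}:4  {2,3,4,5,6}:6
  start at 0(b): 10

10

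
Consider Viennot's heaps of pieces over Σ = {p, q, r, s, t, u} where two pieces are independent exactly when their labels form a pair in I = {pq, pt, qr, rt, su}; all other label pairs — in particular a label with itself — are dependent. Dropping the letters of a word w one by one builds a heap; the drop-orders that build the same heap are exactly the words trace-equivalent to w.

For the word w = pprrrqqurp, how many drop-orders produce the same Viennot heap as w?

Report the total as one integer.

21

drop 0:p onto floor
drop 1:p onto {0:p}
drop 2:r onto {1:p}
drop 3:r onto {2:r}
drop 4:r onto {3:r}
drop 5:q onto floor
drop 6:q onto {5:q}
drop 7:u onto {4:r, 6:q}
drop 8:r onto {7:u}
drop 9:p onto {8:r}
ground layer = {0:p, 5:q}
drop-orders for the pieces not yet dropped (sum over which currently-grounded one goes next):
  1 to go: {9} 1
  2 to go: {8,9} 1
  3 to go: {7,8,9} 1
  4 to go: {4,7,8,9} 1  {6,7,8,9} 1
  5 to go: {3,4,7,8,9} 1  {4,6,7,8,9} 2  {5,6,7,8,9} 1
  6 to go: {2,3,4,7,8,9} 1  {3,4,6,7,8,9} 3  {4,5,6,7,8,9} 3
  7 to go: {1,2,3,4,7,8,9} 1  {2,3,4,6,7,8,9} 4  {3,4,5,6,7,8,9} 6
  8 to go: {0,1,2,3,4,7,8,9} 1  {1,2,3,4,6,7,8,9} 5  {2,3,4,5,6,7,8,9} 10
  if 0:p drops first: 15 orders
  if 5:q drops first: 6 orders
heap linearizations: 21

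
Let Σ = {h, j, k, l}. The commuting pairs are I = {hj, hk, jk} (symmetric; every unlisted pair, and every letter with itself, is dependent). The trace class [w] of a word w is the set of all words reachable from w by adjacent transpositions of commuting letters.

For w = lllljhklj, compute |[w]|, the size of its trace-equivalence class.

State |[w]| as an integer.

0(l) covers ∅
1(l) covers 0:l
2(l) covers 1:l
3(l) covers 2:l
4(j) covers 3:l
5(h) covers 3:l
6(k) covers 3:l
7(l) covers 4:j, 5:h, 6:k
8(j) covers 7:l
floor of heap: 0:l
completions by unplaced set U, small U first (add the entries for U minus each lowest piece of U):
  |U|=1: {8}:1
  |U|=2: {7,8}:1
  |U|=3: {4,7,8}:1  {5,7,8}:1  {6,7,8}:1
  |U|=4: {4,5,7,8}:2  {4,6,7,8}:2  {5,6,7,8}:2
  |U|=5: {4,5,6,7,8}:6
  |U|=6: {3,4,5,6,7,8}:6
  |U|=7: {2,3,4,5,6,7,8}:6
  start at 0(l): 6

6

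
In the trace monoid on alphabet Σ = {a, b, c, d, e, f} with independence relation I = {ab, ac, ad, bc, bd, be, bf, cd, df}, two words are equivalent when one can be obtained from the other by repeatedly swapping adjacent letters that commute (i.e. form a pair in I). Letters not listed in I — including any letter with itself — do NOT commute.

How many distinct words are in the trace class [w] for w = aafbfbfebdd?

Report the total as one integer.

piece 0:a — minimal
piece 1:a rests on {0:a}
piece 2:f rests on {1:a}
piece 3:b — minimal
piece 4:f rests on {2:f}
piece 5:b rests on {3:b}
piece 6:f rests on {4:f}
piece 7:e rests on {6:f}
piece 8:b rests on {5:b}
piece 9:d rests on {7:e}
piece 10:d rests on {9:d}
minimal pieces: {0:a, 3:b}
ways to finish when only these pieces remain (= sum over removing one remaining piece with nothing left below it):
  1 left: {8}→1  {10}→1
  2 left: {5,8}→1  {8,10}→2  {9,10}→1
  3 left: {3,5,8}→1  {5,8,10}→3  {7,9,10}→1  {8,9,10}→3
  4 left: {3,5,8,10}→4  {5,8,9,10}→6  {6,7,9,10}→1  {7,8,9,10}→4
  5 left: {3,5,8,9,10}→10  {4,6,7,9,10}→1  {5,7,8,9,10}→10  {6,7,8,9,10}→5
  6 left: {2,4,6,7,9,10}→1  {3,5,7,8,9,10}→20  {4,6,7,8,9,10}→6  {5,6,7,8,9,10}→15
  7 left: {1,2,4,6,7,9,10}→1  {2,4,6,7,8,9,10}→7  {3,5,6,7,8,9,10}→35  {4,5,6,7,8,9,10}→21
  8 left: {0,1,2,4,6,7,9,10}→1  {1,2,4,6,7,8,9,10}→8  {2,4,5,6,7,8,9,10}→28  {3,4,5,6,7,8,9,10}→56
  9 left: {0,1,2,4,6,7,8,9,10}→9  {1,2,4,5,6,7,8,9,10}→36  {2,3,4,5,6,7,8,9,10}→84
  placing 0:a first → 120 extensions
  placing 3:b first → 45 extensions
total linear extensions = 165

165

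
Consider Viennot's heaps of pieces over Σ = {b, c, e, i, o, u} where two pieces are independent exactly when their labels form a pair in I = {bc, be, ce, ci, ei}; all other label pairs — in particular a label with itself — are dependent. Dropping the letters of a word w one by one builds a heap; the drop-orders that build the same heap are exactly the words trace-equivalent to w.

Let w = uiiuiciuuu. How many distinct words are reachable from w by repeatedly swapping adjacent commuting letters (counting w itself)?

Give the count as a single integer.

piece 0:u — minimal
piece 1:i rests on {0:u}
piece 2:i rests on {1:i}
piece 3:u rests on {2:i}
piece 4:i rests on {3:u}
piece 5:c rests on {3:u}
piece 6:i rests on {4:i}
piece 7:u rests on {5:c, 6:i}
piece 8:u rests on {7:u}
piece 9:u rests on {8:u}
minimal pieces: {0:u}
ways to finish when only these pieces remain (= sum over removing one remaining piece with nothing left below it):
  1 left: {9}→1
  2 left: {8,9}→1
  3 left: {7,8,9}→1
  4 left: {5,7,8,9}→1  {6,7,8,9}→1
  5 left: {4,6,7,8,9}→1  {5,6,7,8,9}→2
  6 left: {4,5,6,7,8,9}→3
  7 left: {3,4,5,6,7,8,9}→3
  8 left: {2,3,4,5,6,7,8,9}→3
  placing 0:u first → 3 extensions

3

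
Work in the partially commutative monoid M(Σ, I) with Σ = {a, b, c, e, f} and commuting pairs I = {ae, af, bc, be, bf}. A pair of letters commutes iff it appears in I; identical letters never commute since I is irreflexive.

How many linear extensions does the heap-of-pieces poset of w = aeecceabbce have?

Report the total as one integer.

drop 0:a onto floor
drop 1:e onto floor
drop 2:e onto {1:e}
drop 3:c onto {0:a, 2:e}
drop 4:c onto {3:c}
drop 5:e onto {4:c}
drop 6:a onto {4:c}
drop 7:b onto {6:a}
drop 8:b onto {7:b}
drop 9:c onto {5:e, 6:a}
drop 10:e onto {9:c}
ground layer = {0:a, 1:e}
drop-orders for the pieces not yet dropped (sum over which currently-grounded one goes next):
  1 to go: {8} 1  {10} 1
  2 to go: {7,8} 1  {8,10} 2  {9,10} 1
  3 to go: {5,9,10} 1  {7,8,10} 3  {8,9,10} 3
  4 to go: {5,8,9,10} 4  {7,8,9,10} 6
  5 to go: {5,7,8,9,10} 10  {6,7,8,9,10} 6
  6 to go: {5,6,7,8,9,10} 16
  7 to go: {4,5,6,7,8,9,10} 16
  8 to go: {3,4,5,6,7,8,9,10} 16
  9 to go: {0,3,4,5,6,7,8,9,10} 16  {2,3,4,5,6,7,8,9,10} 16
  if 0:a drops first: 16 orders
  if 1:e drops first: 32 orders
heap linearizations: 48

48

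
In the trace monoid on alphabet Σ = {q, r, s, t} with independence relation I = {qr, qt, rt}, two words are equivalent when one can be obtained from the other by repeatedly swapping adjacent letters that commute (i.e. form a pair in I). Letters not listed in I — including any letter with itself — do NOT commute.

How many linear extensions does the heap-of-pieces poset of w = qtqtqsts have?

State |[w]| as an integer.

piece 0:q — minimal
piece 1:t — minimal
piece 2:q rests on {0:q}
piece 3:t rests on {1:t}
piece 4:q rests on {2:q}
piece 5:s rests on {3:t, 4:q}
piece 6:t rests on {5:s}
piece 7:s rests on {6:t}
minimal pieces: {0:q, 1:t}
ways to finish when only these pieces remain (= sum over removing one remaining piece with nothing left below it):
  1 left: {7}→1
  2 left: {6,7}→1
  3 left: {5,6,7}→1
  4 left: {3,5,6,7}→1  {4,5,6,7}→1
  5 left: {1,3,5,6,7}→1  {2,4,5,6,7}→1  {3,4,5,6,7}→2
  6 left: {0,2,4,5,6,7}→1  {1,3,4,5,6,7}→3  {2,3,4,5,6,7}→3
  placing 0:q first → 6 extensions
  placing 1:t first → 4 extensions
total linear extensions = 10

10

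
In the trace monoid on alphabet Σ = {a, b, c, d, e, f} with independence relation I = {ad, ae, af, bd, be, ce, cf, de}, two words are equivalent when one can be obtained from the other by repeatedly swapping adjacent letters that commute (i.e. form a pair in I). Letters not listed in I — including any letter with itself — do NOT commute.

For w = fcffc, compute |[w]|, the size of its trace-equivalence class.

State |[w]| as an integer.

piece 0:f — minimal
piece 1:c — minimal
piece 2:f rests on {0:f}
piece 3:f rests on {2:f}
piece 4:c rests on {1:c}
minimal pieces: {0:f, 1:c}
ways to finish when only these pieces remain (= sum over removing one remaining piece with nothing left below it):
  1 left: {3}→1  {4}→1
  2 left: {1,4}→1  {2,3}→1  {3,4}→2
  3 left: {0,2,3}→1  {1,3,4}→3  {2,3,4}→3
  placing 0:f first → 6 extensions
  placing 1:c first → 4 extensions
total linear extensions = 10

10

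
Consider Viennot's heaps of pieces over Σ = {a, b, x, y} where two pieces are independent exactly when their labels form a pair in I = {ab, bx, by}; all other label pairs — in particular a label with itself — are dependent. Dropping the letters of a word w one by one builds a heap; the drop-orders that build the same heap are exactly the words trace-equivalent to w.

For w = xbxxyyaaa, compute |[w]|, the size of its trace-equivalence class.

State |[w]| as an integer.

9

drop 0:x onto floor
drop 1:b onto floor
drop 2:x onto {0:x}
drop 3:x onto {2:x}
drop 4:y onto {3:x}
drop 5:y onto {4:y}
drop 6:a onto {5:y}
drop 7:a onto {6:a}
drop 8:a onto {7:a}
ground layer = {0:x, 1:b}
drop-orders for the pieces not yet dropped (sum over which currently-grounded one goes next):
  1 to go: {1} 1  {8} 1
  2 to go: {1,8} 2  {7,8} 1
  3 to go: {1,7,8} 3  {6,7,8} 1
  4 to go: {1,6,7,8} 4  {5,6,7,8} 1
  5 to go: {1,5,6,7,8} 5  {4,5,6,7,8} 1
  6 to go: {1,4,5,6,7,8} 6  {3,4,5,6,7,8} 1
  7 to go: {1,3,4,5,6,7,8} 7  {2,3,4,5,6,7,8} 1
  if 0:x drops first: 8 orders
  if 1:b drops first: 1 orders
heap linearizations: 9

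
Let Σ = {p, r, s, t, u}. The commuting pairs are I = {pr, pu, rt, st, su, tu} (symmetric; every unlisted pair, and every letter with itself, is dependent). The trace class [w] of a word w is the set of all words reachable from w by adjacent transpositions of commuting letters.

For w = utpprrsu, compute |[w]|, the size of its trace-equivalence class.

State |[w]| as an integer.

55

drop 0:u onto floor
drop 1:t onto floor
drop 2:p onto {1:t}
drop 3:p onto {2:p}
drop 4:r onto {0:u}
drop 5:r onto {4:r}
drop 6:s onto {3:p, 5:r}
drop 7:u onto {5:r}
ground layer = {0:u, 1:t}
drop-orders for the pieces not yet dropped (sum over which currently-grounded one goes next):
  1 to go: {6} 1  {7} 1
  2 to go: {3,6} 1  {6,7} 2
  3 to go: {2,3,6} 1  {3,6,7} 3  {5,6,7} 2
  4 to go: {1,2,3,6} 1  {2,3,6,7} 4  {3,5,6,7} 5  {4,5,6,7} 2
  5 to go: {0,4,5,6,7} 2  {1,2,3,6,7} 5  {2,3,5,6,7} 9  {3,4,5,6,7} 7
  6 to go: {0,3,4,5,6,7} 9  {1,2,3,5,6,7} 14  {2,3,4,5,6,7} 16
  if 0:u drops first: 30 orders
  if 1:t drops first: 25 orders
heap linearizations: 55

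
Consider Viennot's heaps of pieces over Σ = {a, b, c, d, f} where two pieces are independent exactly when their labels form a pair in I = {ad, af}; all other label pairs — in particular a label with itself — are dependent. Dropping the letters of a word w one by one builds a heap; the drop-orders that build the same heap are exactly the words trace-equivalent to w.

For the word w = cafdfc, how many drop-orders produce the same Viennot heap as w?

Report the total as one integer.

4

drop 0:c onto floor
drop 1:a onto {0:c}
drop 2:f onto {0:c}
drop 3:d onto {2:f}
drop 4:f onto {3:d}
drop 5:c onto {1:a, 4:f}
ground layer = {0:c}
drop-orders for the pieces not yet dropped (sum over which currently-grounded one goes next):
  1 to go: {5} 1
  2 to go: {1,5} 1  {4,5} 1
  3 to go: {1,4,5} 2  {3,4,5} 1
  4 to go: {1,3,4,5} 3  {2,3,4,5} 1
  if 0:c drops first: 4 orders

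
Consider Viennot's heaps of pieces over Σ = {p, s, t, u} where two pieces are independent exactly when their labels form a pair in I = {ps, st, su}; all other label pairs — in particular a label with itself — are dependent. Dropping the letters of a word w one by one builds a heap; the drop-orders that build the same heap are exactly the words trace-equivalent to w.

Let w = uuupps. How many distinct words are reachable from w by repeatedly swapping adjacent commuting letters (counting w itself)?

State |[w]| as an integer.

0(u) covers ∅
1(u) covers 0:u
2(u) covers 1:u
3(p) covers 2:u
4(p) covers 3:p
5(s) covers ∅
floor of heap: 0:u, 5:s
completions by unplaced set U, small U first (add the entries for U minus each lowest piece of U):
  |U|=1: {4}:1  {5}:1
  |U|=2: {3,4}:1  {4,5}:2
  |U|=3: {2,3,4}:1  {3,4,5}:3
  |U|=4: {1,2,3,4}:1  {2,3,4,5}:4
  start at 0(u): 5
  start at 5(s): 1
sum over floor = 6

6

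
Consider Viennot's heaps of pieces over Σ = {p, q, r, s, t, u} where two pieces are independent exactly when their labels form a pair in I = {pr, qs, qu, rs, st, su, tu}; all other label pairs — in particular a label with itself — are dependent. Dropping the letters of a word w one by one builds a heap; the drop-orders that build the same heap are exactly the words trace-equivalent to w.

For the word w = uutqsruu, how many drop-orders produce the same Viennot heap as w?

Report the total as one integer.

48

piece 0:u — minimal
piece 1:u rests on {0:u}
piece 2:t — minimal
piece 3:q rests on {2:t}
piece 4:s — minimal
piece 5:r rests on {1:u, 3:q}
piece 6:u rests on {5:r}
piece 7:u rests on {6:u}
minimal pieces: {0:u, 2:t, 4:s}
ways to finish when only these pieces remain (= sum over removing one remaining piece with nothing left below it):
  1 left: {4}→1  {7}→1
  2 left: {4,7}→2  {6,7}→1
  3 left: {4,6,7}→3  {5,6,7}→1
  4 left: {1,5,6,7}→1  {3,5,6,7}→1  {4,5,6,7}→4
  5 left: {0,1,5,6,7}→1  {1,3,5,6,7}→2  {1,4,5,6,7}→5  {2,3,5,6,7}→1  {3,4,5,6,7}→5
  6 left: {0,1,3,5,6,7}→3  {0,1,4,5,6,7}→6  {1,2,3,5,6,7}→3  {1,3,4,5,6,7}→12  {2,3,4,5,6,7}→6
  placing 0:u first → 21 extensions
  placing 2:t first → 21 extensions
  placing 4:s first → 6 extensions
total linear extensions = 48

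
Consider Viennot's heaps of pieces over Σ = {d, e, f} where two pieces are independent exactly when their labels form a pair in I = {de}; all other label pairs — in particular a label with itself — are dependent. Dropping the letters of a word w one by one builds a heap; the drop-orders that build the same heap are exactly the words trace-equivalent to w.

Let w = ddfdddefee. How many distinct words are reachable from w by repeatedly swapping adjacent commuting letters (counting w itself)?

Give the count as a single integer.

#0=d has no predecessor
#1=d depends on [0:d]
#2=f depends on [1:d]
#3=d depends on [2:f]
#4=d depends on [3:d]
#5=d depends on [4:d]
#6=e depends on [2:f]
#7=f depends on [5:d, 6:e]
#8=e depends on [7:f]
#9=e depends on [8:e]
sources: [0:d]
N(rest) = Σ N(rest − s) over sources s of rest; N(one piece) = 1:
  size 1 → [9]=1
  size 2 → [8,9]=1
  size 3 → [7,8,9]=1
  size 4 → [5,7,8,9]=1  [6,7,8,9]=1
  size 5 → [4,5,7,8,9]=1  [5,6,7,8,9]=2
  size 6 → [3,4,5,7,8,9]=1  [4,5,6,7,8,9]=3
  size 7 → [3,4,5,6,7,8,9]=4
  size 8 → [2,3,4,5,6,7,8,9]=4
  first=0(d) contributes 4

4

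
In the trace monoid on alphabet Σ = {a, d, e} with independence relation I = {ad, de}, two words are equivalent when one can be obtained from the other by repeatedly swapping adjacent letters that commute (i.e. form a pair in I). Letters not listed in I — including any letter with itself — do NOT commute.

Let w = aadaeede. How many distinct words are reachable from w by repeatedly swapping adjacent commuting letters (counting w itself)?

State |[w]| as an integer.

drop 0:a onto floor
drop 1:a onto {0:a}
drop 2:d onto floor
drop 3:a onto {1:a}
drop 4:e onto {3:a}
drop 5:e onto {4:e}
drop 6:d onto {2:d}
drop 7:e onto {5:e}
ground layer = {0:a, 2:d}
drop-orders for the pieces not yet dropped (sum over which currently-grounded one goes next):
  1 to go: {6} 1  {7} 1
  2 to go: {2,6} 1  {5,7} 1  {6,7} 2
  3 to go: {2,6,7} 3  {4,5,7} 1  {5,6,7} 3
  4 to go: {2,5,6,7} 6  {3,4,5,7} 1  {4,5,6,7} 4
  5 to go: {1,3,4,5,7} 1  {2,4,5,6,7} 10  {3,4,5,6,7} 5
  6 to go: {0,1,3,4,5,7} 1  {1,3,4,5,6,7} 6  {2,3,4,5,6,7} 15
  if 0:a drops first: 21 orders
  if 2:d drops first: 7 orders
heap linearizations: 28

28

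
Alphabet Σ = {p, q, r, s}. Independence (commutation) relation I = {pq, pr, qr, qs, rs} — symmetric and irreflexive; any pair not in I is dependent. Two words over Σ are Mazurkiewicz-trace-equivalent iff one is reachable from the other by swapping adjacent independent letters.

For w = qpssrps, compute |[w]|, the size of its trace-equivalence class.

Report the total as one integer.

piece 0:q — minimal
piece 1:p — minimal
piece 2:s rests on {1:p}
piece 3:s rests on {2:s}
piece 4:r — minimal
piece 5:p rests on {3:s}
piece 6:s rests on {5:p}
minimal pieces: {0:q, 1:p, 4:r}
ways to finish when only these pieces remain (= sum over removing one remaining piece with nothing left below it):
  1 left: {0}→1  {4}→1  {6}→1
  2 left: {0,4}→2  {0,6}→2  {4,6}→2  {5,6}→1
  3 left: {0,4,6}→6  {0,5,6}→3  {3,5,6}→1  {4,5,6}→3
  4 left: {0,3,5,6}→4  {0,4,5,6}→12  {2,3,5,6}→1  {3,4,5,6}→4
  5 left: {0,2,3,5,6}→5  {0,3,4,5,6}→20  {1,2,3,5,6}→1  {2,3,4,5,6}→5
  placing 0:q first → 6 extensions
  placing 1:p first → 30 extensions
  placing 4:r first → 6 extensions
total linear extensions = 42

42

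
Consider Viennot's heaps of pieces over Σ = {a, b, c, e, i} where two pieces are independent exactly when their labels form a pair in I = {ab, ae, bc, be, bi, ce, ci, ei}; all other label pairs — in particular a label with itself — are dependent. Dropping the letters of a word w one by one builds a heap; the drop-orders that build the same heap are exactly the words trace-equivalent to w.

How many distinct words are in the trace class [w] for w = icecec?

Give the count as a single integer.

drop 0:i onto floor
drop 1:c onto floor
drop 2:e onto floor
drop 3:c onto {1:c}
drop 4:e onto {2:e}
drop 5:c onto {3:c}
ground layer = {0:i, 1:c, 2:e}
drop-orders for the pieces not yet dropped (sum over which currently-grounded one goes next):
  1 to go: {0} 1  {4} 1  {5} 1
  2 to go: {0,4} 2  {0,5} 2  {2,4} 1  {3,5} 1  {4,5} 2
  3 to go: {0,2,4} 3  {0,3,5} 3  {0,4,5} 6  {1,3,5} 1  {2,4,5} 3  {3,4,5} 3
  4 to go: {0,1,3,5} 4  {0,2,4,5} 12  {0,3,4,5} 12  {1,3,4,5} 4  {2,3,4,5} 6
  if 0:i drops first: 10 orders
  if 1:c drops first: 30 orders
  if 2:e drops first: 20 orders
heap linearizations: 60

60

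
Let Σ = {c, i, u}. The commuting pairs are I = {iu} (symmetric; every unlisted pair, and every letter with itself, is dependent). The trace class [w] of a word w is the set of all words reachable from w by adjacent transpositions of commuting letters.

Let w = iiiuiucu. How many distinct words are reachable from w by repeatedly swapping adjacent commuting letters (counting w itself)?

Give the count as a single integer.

drop 0:i onto floor
drop 1:i onto {0:i}
drop 2:i onto {1:i}
drop 3:u onto floor
drop 4:i onto {2:i}
drop 5:u onto {3:u}
drop 6:c onto {4:i, 5:u}
drop 7:u onto {6:c}
ground layer = {0:i, 3:u}
drop-orders for the pieces not yet dropped (sum over which currently-grounded one goes next):
  1 to go: {7} 1
  2 to go: {6,7} 1
  3 to go: {4,6,7} 1  {5,6,7} 1
  4 to go: {2,4,6,7} 1  {3,5,6,7} 1  {4,5,6,7} 2
  5 to go: {1,2,4,6,7} 1  {2,4,5,6,7} 3  {3,4,5,6,7} 3
  6 to go: {0,1,2,4,6,7} 1  {1,2,4,5,6,7} 4  {2,3,4,5,6,7} 6
  if 0:i drops first: 10 orders
  if 3:u drops first: 5 orders
heap linearizations: 15

15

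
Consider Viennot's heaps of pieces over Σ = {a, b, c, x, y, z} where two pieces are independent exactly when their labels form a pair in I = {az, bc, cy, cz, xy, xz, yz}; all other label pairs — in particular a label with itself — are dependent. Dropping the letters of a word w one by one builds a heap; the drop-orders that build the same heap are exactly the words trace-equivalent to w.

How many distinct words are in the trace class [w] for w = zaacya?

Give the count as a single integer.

drop 0:z onto floor
drop 1:a onto floor
drop 2:a onto {1:a}
drop 3:c onto {2:a}
drop 4:y onto {2:a}
drop 5:a onto {3:c, 4:y}
ground layer = {0:z, 1:a}
drop-orders for the pieces not yet dropped (sum over which currently-grounded one goes next):
  1 to go: {0} 1  {5} 1
  2 to go: {0,5} 2  {3,5} 1  {4,5} 1
  3 to go: {0,3,5} 3  {0,4,5} 3  {3,4,5} 2
  4 to go: {0,3,4,5} 8  {2,3,4,5} 2
  if 0:z drops first: 2 orders
  if 1:a drops first: 10 orders
heap linearizations: 12

12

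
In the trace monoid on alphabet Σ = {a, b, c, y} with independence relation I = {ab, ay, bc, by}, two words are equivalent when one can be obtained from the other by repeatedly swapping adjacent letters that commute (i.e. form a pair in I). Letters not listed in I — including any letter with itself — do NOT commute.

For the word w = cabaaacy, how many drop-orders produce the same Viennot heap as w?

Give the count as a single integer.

piece 0:c — minimal
piece 1:a rests on {0:c}
piece 2:b — minimal
piece 3:a rests on {1:a}
piece 4:a rests on {3:a}
piece 5:a rests on {4:a}
piece 6:c rests on {5:a}
piece 7:y rests on {6:c}
minimal pieces: {0:c, 2:b}
ways to finish when only these pieces remain (= sum over removing one remaining piece with nothing left below it):
  1 left: {2}→1  {7}→1
  2 left: {2,7}→2  {6,7}→1
  3 left: {2,6,7}→3  {5,6,7}→1
  4 left: {2,5,6,7}→4  {4,5,6,7}→1
  5 left: {2,4,5,6,7}→5  {3,4,5,6,7}→1
  6 left: {1,3,4,5,6,7}→1  {2,3,4,5,6,7}→6
  placing 0:c first → 7 extensions
  placing 2:b first → 1 extensions
total linear extensions = 8

8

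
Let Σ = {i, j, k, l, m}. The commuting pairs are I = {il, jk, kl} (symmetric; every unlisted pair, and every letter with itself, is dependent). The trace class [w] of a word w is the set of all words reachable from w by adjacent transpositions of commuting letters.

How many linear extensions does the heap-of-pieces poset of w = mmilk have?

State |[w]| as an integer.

3

0(m) covers ∅
1(m) covers 0:m
2(i) covers 1:m
3(l) covers 1:m
4(k) covers 2:i
floor of heap: 0:m
completions by unplaced set U, small U first (add the entries for U minus each lowest piece of U):
  |U|=1: {3}:1  {4}:1
  |U|=2: {2,4}:1  {3,4}:2
  |U|=3: {2,3,4}:3
  start at 0(m): 3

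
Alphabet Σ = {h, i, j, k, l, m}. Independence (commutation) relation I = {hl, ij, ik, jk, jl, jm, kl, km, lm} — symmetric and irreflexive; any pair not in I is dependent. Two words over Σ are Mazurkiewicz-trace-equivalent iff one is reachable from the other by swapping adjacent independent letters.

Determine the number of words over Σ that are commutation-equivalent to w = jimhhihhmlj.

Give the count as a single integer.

0(j) covers ∅
1(i) covers ∅
2(m) covers 1:i
3(h) covers 0:j, 2:m
4(h) covers 3:h
5(i) covers 4:h
6(h) covers 5:i
7(h) covers 6:h
8(m) covers 7:h
9(l) covers 5:i
10(j) covers 7:h
floor of heap: 0:j, 1:i
completions by unplaced set U, small U first (add the entries for U minus each lowest piece of U):
  |U|=1: {8}:1  {9}:1  {10}:1
  |U|=2: {8,9}:2  {8,10}:2  {9,10}:2
  |U|=3: {7,8,10}:2  {8,9,10}:6
  |U|=4: {6,7,8,10}:2  {7,8,9,10}:8
  |U|=5: {6,7,8,9,10}:10
  |U|=6: {5,6,7,8,9,10}:10
  |U|=7: {4,5,6,7,8,9,10}:10
  |U|=8: {3,4,5,6,7,8,9,10}:10
  |U|=9: {0,3,4,5,6,7,8,9,10}:10  {2,3,4,5,6,7,8,9,10}:10
  start at 0(j): 10
  start at 1(i): 20
sum over floor = 30

30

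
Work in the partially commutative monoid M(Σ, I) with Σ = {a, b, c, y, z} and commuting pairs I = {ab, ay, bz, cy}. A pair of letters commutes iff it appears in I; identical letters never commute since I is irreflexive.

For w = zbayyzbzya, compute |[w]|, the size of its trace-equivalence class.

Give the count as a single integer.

0(z) covers ∅
1(b) covers ∅
2(a) covers 0:z
3(y) covers 0:z, 1:b
4(y) covers 3:y
5(z) covers 2:a, 4:y
6(b) covers 4:y
7(z) covers 5:z
8(y) covers 6:b, 7:z
9(a) covers 7:z
floor of heap: 0:z, 1:b
completions by unplaced set U, small U first (add the entries for U minus each lowest piece of U):
  |U|=1: {8}:1  {9}:1
  |U|=2: {6,8}:1  {8,9}:2
  |U|=3: {6,8,9}:3  {7,8,9}:2
  |U|=4: {5,7,8,9}:2  {6,7,8,9}:5
  |U|=5: {2,5,7,8,9}:2  {5,6,7,8,9}:7
  |U|=6: {2,5,6,7,8,9}:9  {4,5,6,7,8,9}:7
  |U|=7: {2,4,5,6,7,8,9}:16  {3,4,5,6,7,8,9}:7
  |U|=8: {1,3,4,5,6,7,8,9}:7  {2,3,4,5,6,7,8,9}:23
  start at 0(z): 30
  start at 1(b): 23
sum over floor = 53

53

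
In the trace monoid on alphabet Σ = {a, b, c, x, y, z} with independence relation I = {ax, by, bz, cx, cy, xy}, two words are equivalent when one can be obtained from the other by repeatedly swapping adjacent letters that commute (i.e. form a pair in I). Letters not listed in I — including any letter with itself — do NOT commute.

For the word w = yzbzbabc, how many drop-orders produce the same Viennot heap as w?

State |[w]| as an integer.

piece 0:y — minimal
piece 1:z rests on {0:y}
piece 2:b — minimal
piece 3:z rests on {1:z}
piece 4:b rests on {2:b}
piece 5:a rests on {3:z, 4:b}
piece 6:b rests on {5:a}
piece 7:c rests on {6:b}
minimal pieces: {0:y, 2:b}
ways to finish when only these pieces remain (= sum over removing one remaining piece with nothing left below it):
  1 left: {7}→1
  2 left: {6,7}→1
  3 left: {5,6,7}→1
  4 left: {3,5,6,7}→1  {4,5,6,7}→1
  5 left: {1,3,5,6,7}→1  {2,4,5,6,7}→1  {3,4,5,6,7}→2
  6 left: {0,1,3,5,6,7}→1  {1,3,4,5,6,7}→3  {2,3,4,5,6,7}→3
  placing 0:y first → 6 extensions
  placing 2:b first → 4 extensions
total linear extensions = 10

10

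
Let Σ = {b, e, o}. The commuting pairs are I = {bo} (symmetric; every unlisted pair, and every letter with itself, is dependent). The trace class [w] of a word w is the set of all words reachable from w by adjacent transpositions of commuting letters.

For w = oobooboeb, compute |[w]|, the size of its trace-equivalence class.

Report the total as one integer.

21

drop 0:o onto floor
drop 1:o onto {0:o}
drop 2:b onto floor
drop 3:o onto {1:o}
drop 4:o onto {3:o}
drop 5:b onto {2:b}
drop 6:o onto {4:o}
drop 7:e onto {5:b, 6:o}
drop 8:b onto {7:e}
ground layer = {0:o, 2:b}
drop-orders for the pieces not yet dropped (sum over which currently-grounded one goes next):
  1 to go: {8} 1
  2 to go: {7,8} 1
  3 to go: {5,7,8} 1  {6,7,8} 1
  4 to go: {2,5,7,8} 1  {4,6,7,8} 1  {5,6,7,8} 2
  5 to go: {2,5,6,7,8} 3  {3,4,6,7,8} 1  {4,5,6,7,8} 3
  6 to go: {1,3,4,6,7,8} 1  {2,4,5,6,7,8} 6  {3,4,5,6,7,8} 4
  7 to go: {0,1,3,4,6,7,8} 1  {1,3,4,5,6,7,8} 5  {2,3,4,5,6,7,8} 10
  if 0:o drops first: 15 orders
  if 2:b drops first: 6 orders
heap linearizations: 21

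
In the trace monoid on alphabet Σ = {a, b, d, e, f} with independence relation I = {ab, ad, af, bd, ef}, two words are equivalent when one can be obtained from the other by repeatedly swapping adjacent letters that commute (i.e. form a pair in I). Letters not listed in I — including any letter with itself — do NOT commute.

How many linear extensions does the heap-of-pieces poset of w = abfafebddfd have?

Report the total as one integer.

57

drop 0:a onto floor
drop 1:b onto floor
drop 2:f onto {1:b}
drop 3:a onto {0:a}
drop 4:f onto {2:f}
drop 5:e onto {1:b, 3:a}
drop 6:b onto {4:f, 5:e}
drop 7:d onto {4:f, 5:e}
drop 8:d onto {7:d}
drop 9:f onto {6:b, 8:d}
drop 10:d onto {9:f}
ground layer = {0:a, 1:b}
drop-orders for the pieces not yet dropped (sum over which currently-grounded one goes next):
  1 to go: {10} 1
  2 to go: {9,10} 1
  3 to go: {6,9,10} 1  {8,9,10} 1
  4 to go: {6,8,9,10} 2  {7,8,9,10} 1
  5 to go: {6,7,8,9,10} 3
  6 to go: {4,6,7,8,9,10} 3  {5,6,7,8,9,10} 3
  7 to go: {2,4,6,7,8,9,10} 3  {3,5,6,7,8,9,10} 3  {4,5,6,7,8,9,10} 6
  8 to go: {0,3,5,6,7,8,9,10} 3  {2,4,5,6,7,8,9,10} 9  {3,4,5,6,7,8,9,10} 9
  9 to go: {0,3,4,5,6,7,8,9,10} 12  {1,2,4,5,6,7,8,9,10} 9  {2,3,4,5,6,7,8,9,10} 18
  if 0:a drops first: 27 orders
  if 1:b drops first: 30 orders
heap linearizations: 57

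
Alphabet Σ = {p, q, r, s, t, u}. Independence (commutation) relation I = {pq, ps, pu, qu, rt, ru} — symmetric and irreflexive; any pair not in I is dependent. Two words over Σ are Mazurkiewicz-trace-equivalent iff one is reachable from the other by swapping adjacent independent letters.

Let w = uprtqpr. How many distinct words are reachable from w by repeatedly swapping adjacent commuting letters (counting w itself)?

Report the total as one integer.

10

0(u) covers ∅
1(p) covers ∅
2(r) covers 1:p
3(t) covers 0:u, 1:p
4(q) covers 2:r, 3:t
5(p) covers 2:r, 3:t
6(r) covers 4:q, 5:p
floor of heap: 0:u, 1:p
completions by unplaced set U, small U first (add the entries for U minus each lowest piece of U):
  |U|=1: {6}:1
  |U|=2: {4,6}:1  {5,6}:1
  |U|=3: {4,5,6}:2
  |U|=4: {2,4,5,6}:2  {3,4,5,6}:2
  |U|=5: {0,3,4,5,6}:2  {2,3,4,5,6}:4
  start at 0(u): 4
  start at 1(p): 6
sum over floor = 10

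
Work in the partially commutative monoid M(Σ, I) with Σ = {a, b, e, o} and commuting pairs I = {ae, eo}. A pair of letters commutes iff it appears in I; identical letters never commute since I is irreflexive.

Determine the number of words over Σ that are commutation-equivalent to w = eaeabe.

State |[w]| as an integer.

6

piece 0:e — minimal
piece 1:a — minimal
piece 2:e rests on {0:e}
piece 3:a rests on {1:a}
piece 4:b rests on {2:e, 3:a}
piece 5:e rests on {4:b}
minimal pieces: {0:e, 1:a}
ways to finish when only these pieces remain (= sum over removing one remaining piece with nothing left below it):
  1 left: {5}→1
  2 left: {4,5}→1
  3 left: {2,4,5}→1  {3,4,5}→1
  4 left: {0,2,4,5}→1  {1,3,4,5}→1  {2,3,4,5}→2
  placing 0:e first → 3 extensions
  placing 1:a first → 3 extensions
total linear extensions = 6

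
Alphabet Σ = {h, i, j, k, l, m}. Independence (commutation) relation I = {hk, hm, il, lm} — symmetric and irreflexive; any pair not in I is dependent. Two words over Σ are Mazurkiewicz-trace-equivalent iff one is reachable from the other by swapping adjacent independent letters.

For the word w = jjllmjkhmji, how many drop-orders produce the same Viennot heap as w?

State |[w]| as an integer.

9

#0=j has no predecessor
#1=j depends on [0:j]
#2=l depends on [1:j]
#3=l depends on [2:l]
#4=m depends on [1:j]
#5=j depends on [3:l, 4:m]
#6=k depends on [5:j]
#7=h depends on [5:j]
#8=m depends on [6:k]
#9=j depends on [7:h, 8:m]
#10=i depends on [9:j]
sources: [0:j]
N(rest) = Σ N(rest − s) over sources s of rest; N(one piece) = 1:
  size 1 → [10]=1
  size 2 → [9,10]=1
  size 3 → [7,9,10]=1  [8,9,10]=1
  size 4 → [6,8,9,10]=1  [7,8,9,10]=2
  size 5 → [6,7,8,9,10]=3
  size 6 → [5,6,7,8,9,10]=3
  size 7 → [3,5,6,7,8,9,10]=3  [4,5,6,7,8,9,10]=3
  size 8 → [2,3,5,6,7,8,9,10]=3  [3,4,5,6,7,8,9,10]=6
  size 9 → [2,3,4,5,6,7,8,9,10]=9
  first=0(j) contributes 9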